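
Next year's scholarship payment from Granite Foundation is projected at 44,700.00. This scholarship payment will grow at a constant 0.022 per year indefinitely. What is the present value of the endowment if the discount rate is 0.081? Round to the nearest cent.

757627.12

Growing perpetuity: P = D₁ / (r − g) = 44,700.0000 / (0.081 − 0.022) = 757,627.12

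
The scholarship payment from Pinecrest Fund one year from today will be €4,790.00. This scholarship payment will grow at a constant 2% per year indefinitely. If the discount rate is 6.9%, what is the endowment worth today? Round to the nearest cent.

Growing perpetuity: P = D₁ / (r − g) = €4,790.0000 / (0.069 − 0.02) = €97,755.10

€97755.10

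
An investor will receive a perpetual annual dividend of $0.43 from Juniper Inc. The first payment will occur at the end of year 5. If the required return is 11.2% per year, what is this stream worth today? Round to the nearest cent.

$2.51

Value at end of year 4: C / r = $0.43 / 0.112 = $3.8393
Discount to today: PV = $3.8393 / (1 + 0.112)^4 = $3.8393 / 1.529041 = $2.51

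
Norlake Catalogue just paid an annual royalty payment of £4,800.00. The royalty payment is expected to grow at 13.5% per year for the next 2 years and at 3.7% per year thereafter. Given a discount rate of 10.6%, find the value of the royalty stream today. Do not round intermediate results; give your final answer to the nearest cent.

D_1 = 5448.00000
D_2 = 6183.48000
Terminal value at year 2: TV = D_2×(1+g_2)/(r−g_2) = 6412.26876/0.069 = 92931.43130
P_0 = D_1/(1+r)^1 + D_2/(1+r)^2 + TV/(1+r)^2
    = 4925.85895 + 5055.01800 + 75971.79228 = 85952.66924

£85952.67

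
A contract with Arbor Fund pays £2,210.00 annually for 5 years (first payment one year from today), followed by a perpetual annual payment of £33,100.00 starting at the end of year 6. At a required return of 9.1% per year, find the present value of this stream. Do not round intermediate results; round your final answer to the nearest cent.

£243896.04

PV of 5-year annuity: £2,210.00 × [1 − (1+0.091)^−5] / 0.091 = 8573.87137
Perpetuity value at year 5: £33,100.00 / 0.091 = 363736.26374
PV of perpetuity: 363736.26374 / (1+0.091)^5 = 235322.17215
Total PV = 8573.87137 + 235322.17215 = 243896.04353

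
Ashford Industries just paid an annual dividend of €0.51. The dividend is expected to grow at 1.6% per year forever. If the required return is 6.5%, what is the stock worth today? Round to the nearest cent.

D₁ = D₀ × (1 + g) = €0.51 × 1.016 = €0.5182
Growing perpetuity: P = D₁ / (r − g) = €0.5182 / (0.065 − 0.016) = €10.57

€10.57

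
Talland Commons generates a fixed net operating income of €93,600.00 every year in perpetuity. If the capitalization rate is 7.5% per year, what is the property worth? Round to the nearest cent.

Level perpetuity: PV = C / r = €93,600.00 / 0.075 = €1,248,000.00

€1248000.00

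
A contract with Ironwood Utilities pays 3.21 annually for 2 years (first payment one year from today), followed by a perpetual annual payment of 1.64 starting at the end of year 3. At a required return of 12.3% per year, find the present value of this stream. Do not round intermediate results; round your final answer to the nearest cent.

PV of 2-year annuity: 3.21 × [1 − (1+0.123)^−2] / 0.123 = 5.40375
Perpetuity value at year 2: 1.64 / 0.123 = 13.33333
PV of perpetuity: 13.33333 / (1+0.123)^2 = 10.57254
Total PV = 5.40375 + 10.57254 = 15.97629

15.98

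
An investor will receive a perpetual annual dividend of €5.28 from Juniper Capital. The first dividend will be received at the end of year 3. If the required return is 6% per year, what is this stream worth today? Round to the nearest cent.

Value at end of year 2: C / r = €5.28 / 0.06 = €88.0000
Discount to today: PV = €88.0000 / (1 + 0.06)^2 = €88.0000 / 1.123600 = €78.32

€78.32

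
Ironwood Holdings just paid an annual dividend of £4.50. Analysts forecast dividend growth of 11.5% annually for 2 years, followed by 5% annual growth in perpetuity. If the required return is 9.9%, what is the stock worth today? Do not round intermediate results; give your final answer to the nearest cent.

£108.45

D_1 = 5.01750
D_2 = 5.59451
Terminal value at year 2: TV = D_2×(1+g_2)/(r−g_2) = 5.87424/0.049 = 119.88241
P_0 = D_1/(1+r)^1 + D_2/(1+r)^2 + TV/(1+r)^2
    = 4.56551 + 4.63198 + 99.25676 = 108.45425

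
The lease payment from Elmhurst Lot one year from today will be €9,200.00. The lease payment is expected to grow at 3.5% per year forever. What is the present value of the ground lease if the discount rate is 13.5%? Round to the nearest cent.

Growing perpetuity: P = D₁ / (r − g) = €9,200.0000 / (0.135 − 0.035) = €92,000.00

€92000.00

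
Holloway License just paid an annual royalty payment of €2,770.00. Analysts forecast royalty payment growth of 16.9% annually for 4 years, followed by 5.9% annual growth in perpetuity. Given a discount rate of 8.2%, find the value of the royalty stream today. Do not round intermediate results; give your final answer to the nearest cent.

D_1 = 3238.13000
D_2 = 3785.37397
D_3 = 4425.10217
D_4 = 5172.94444
Terminal value at year 4: TV = D_4×(1+g_2)/(r−g_2) = 5478.14816/0.023 = 238180.35477
P_0 = D_1/(1+r)^1 + D_2/(1+r)^2 + D_3/(1+r)^3 + D_4/(1+r)^4 + TV/(1+r)^4
    = 2992.72643 + 3233.36155 + 3493.34534 + 3774.23355 + 173778.84032 = 187272.50719

€187272.51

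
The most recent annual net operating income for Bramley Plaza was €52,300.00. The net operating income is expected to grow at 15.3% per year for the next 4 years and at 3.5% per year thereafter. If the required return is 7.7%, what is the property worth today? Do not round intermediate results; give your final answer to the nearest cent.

D_1 = 60301.90000
D_2 = 69528.09070
D_3 = 80165.88858
D_4 = 92431.26953
Terminal value at year 4: TV = D_4×(1+g_2)/(r−g_2) = 95666.36396/0.042 = 2277770.57055
P_0 = D_1/(1+r)^1 + D_2/(1+r)^2 + D_3/(1+r)^3 + D_4/(1+r)^4 + TV/(1+r)^4
    = 55990.62210 + 59941.67807 + 64171.54579 + 68699.89999 + 1692961.82126 = 1941765.56720

€1941765.57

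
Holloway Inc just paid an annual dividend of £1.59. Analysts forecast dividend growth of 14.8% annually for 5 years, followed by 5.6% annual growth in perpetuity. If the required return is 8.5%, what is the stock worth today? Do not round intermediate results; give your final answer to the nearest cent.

£86.22

D_1 = 1.82532
D_2 = 2.09547
D_3 = 2.40560
D_4 = 2.76162
D_5 = 3.17035
Terminal value at year 5: TV = D_5×(1+g_2)/(r−g_2) = 3.34788/0.029 = 115.44430
P_0 = D_1/(1+r)^1 + D_2/(1+r)^2 + D_3/(1+r)^3 + D_4/(1+r)^4 + D_5/(1+r)^5 + TV/(1+r)^5
    = 1.68232 + 1.78001 + 1.88336 + 1.99272 + 2.10842 + 76.77570 = 86.22253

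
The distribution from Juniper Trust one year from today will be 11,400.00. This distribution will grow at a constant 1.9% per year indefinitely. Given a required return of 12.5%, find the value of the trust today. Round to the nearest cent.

Growing perpetuity: P = D₁ / (r − g) = 11,400.0000 / (0.125 − 0.019) = 107,547.17

107547.17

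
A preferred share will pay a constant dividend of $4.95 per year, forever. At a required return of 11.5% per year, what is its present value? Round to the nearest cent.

Level perpetuity: PV = C / r = $4.95 / 0.115 = $43.04

$43.04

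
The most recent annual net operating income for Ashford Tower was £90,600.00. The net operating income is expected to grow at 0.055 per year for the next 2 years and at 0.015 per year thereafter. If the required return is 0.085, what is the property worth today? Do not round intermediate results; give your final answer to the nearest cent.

£1415811.39

D_1 = 95583.00000
D_2 = 100840.06500
Terminal value at year 2: TV = D_2×(1+g_2)/(r−g_2) = 102352.66597/0.07 = 1462180.94250
P_0 = D_1/(1+r)^1 + D_2/(1+r)^2 + TV/(1+r)^2
    = 88094.93088 + 85659.12634 + 1242057.33186 = 1415811.38907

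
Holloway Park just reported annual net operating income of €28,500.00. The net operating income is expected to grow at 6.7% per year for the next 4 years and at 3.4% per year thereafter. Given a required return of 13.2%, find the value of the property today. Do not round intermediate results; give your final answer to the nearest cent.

D_1 = 30409.50000
D_2 = 32446.93650
D_3 = 34620.88125
D_4 = 36940.48029
Terminal value at year 4: TV = D_4×(1+g_2)/(r−g_2) = 38196.45662/0.098 = 389759.76142
P_0 = D_1/(1+r)^1 + D_2/(1+r)^2 + D_3/(1+r)^3 + D_4/(1+r)^4 + TV/(1+r)^4
    = 26863.51590 + 25320.99953 + 23867.05521 + 22496.59709 + 237362.05503 = 335910.22277

€335910.22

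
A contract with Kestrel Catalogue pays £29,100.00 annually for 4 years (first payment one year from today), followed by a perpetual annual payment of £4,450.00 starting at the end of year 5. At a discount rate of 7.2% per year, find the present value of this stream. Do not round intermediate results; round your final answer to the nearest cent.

PV of 4-year annuity: £29,100.00 × [1 − (1+0.072)^−4] / 0.072 = 98124.44138
Perpetuity value at year 4: £4,450.00 / 0.072 = 61805.55556
PV of perpetuity: 61805.55556 / (1+0.072)^4 = 46800.27156
Total PV = 98124.44138 + 46800.27156 = 144924.71295

£144924.71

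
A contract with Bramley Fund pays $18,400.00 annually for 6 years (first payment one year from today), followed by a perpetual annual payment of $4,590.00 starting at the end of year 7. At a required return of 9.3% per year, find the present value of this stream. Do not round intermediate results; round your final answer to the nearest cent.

PV of 6-year annuity: $18,400.00 × [1 − (1+0.093)^−6] / 0.093 = 81807.81041
Perpetuity value at year 6: $4,590.00 / 0.093 = 49354.83871
PV of perpetuity: 49354.83871 / (1+0.093)^6 = 28947.34687
Total PV = 81807.81041 + 28947.34687 = 110755.15728

$110755.16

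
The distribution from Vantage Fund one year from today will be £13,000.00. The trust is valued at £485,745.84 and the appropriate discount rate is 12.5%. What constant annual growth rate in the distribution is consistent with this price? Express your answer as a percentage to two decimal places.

9.82%

P = D₁/(r−g) ⇒ g = r − D₁/P = 0.125 − £13,000.00/£485,745.84 = 0.098237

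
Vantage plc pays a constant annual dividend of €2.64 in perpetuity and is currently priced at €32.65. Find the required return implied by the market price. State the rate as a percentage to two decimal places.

P = C/r ⇒ r = C/P = €2.64/€32.65 = 0.080858

8.09%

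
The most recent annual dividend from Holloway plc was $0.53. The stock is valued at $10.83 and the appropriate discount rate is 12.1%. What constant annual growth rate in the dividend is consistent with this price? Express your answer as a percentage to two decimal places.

6.87%

P = D₀(1+g)/(r−g) ⇒ P(r−g) = D₀(1+g) ⇒ g(P+D₀) = P·r − D₀
g = (P·r − D₀)/(P + D₀) = ($10.83×0.121 − $0.53) / ($10.83 + $0.53) = 0.068700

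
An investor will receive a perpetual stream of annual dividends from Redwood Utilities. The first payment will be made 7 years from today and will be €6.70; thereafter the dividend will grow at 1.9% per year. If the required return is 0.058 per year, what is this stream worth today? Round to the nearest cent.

€122.49

Value at end of year 6: C₁ / (r − g) = €6.70 / (0.058 − 0.019) = €171.7949
Discount to today: PV = €171.7949 / (1 + 0.058)^6 = €171.7949 / 1.402536 = €122.49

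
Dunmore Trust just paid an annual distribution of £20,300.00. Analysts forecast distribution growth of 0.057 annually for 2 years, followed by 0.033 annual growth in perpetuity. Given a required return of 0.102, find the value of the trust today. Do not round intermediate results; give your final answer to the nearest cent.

£317745.00

D_1 = 21457.10000
D_2 = 22680.15470
Terminal value at year 2: TV = D_2×(1+g_2)/(r−g_2) = 23428.59981/0.069 = 339544.92471
P_0 = D_1/(1+r)^1 + D_2/(1+r)^2 + TV/(1+r)^2
    = 19471.05263 + 18675.95520 + 279597.99598 = 317745.00381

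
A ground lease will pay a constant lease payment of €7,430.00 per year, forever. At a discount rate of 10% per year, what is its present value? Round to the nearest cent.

Level perpetuity: PV = C / r = €7,430.00 / 0.1 = €74,300.00

€74300.00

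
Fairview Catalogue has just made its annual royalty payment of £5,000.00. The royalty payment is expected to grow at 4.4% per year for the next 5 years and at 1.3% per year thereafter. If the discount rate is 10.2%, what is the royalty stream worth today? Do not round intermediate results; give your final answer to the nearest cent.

D_1 = 5220.00000
D_2 = 5449.68000
D_3 = 5689.46592
D_4 = 5939.80242
D_5 = 6201.15373
Terminal value at year 5: TV = D_5×(1+g_2)/(r−g_2) = 6281.76873/0.089 = 70581.67107
P_0 = D_1/(1+r)^1 + D_2/(1+r)^2 + D_3/(1+r)^3 + D_4/(1+r)^4 + D_5/(1+r)^5 + TV/(1+r)^5
    = 4736.84211 + 4487.53463 + 4251.34859 + 4027.59340 + 3815.61480 + 43429.41344 = 64748.34697

£64748.35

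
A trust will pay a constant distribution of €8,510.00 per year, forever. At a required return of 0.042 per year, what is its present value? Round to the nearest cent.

Level perpetuity: PV = C / r = €8,510.00 / 0.042 = €202,619.05

€202619.05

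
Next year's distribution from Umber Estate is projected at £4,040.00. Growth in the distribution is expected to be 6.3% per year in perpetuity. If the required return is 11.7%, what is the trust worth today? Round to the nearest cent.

Growing perpetuity: P = D₁ / (r − g) = £4,040.0000 / (0.117 − 0.063) = £74,814.81

£74814.81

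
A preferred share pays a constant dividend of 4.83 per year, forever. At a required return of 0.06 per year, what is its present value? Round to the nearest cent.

Level perpetuity: PV = C / r = 4.83 / 0.06 = 80.50

80.50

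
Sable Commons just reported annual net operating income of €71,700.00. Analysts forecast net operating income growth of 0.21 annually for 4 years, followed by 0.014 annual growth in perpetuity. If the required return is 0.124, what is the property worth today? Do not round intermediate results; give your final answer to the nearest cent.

D_1 = 86757.00000
D_2 = 104975.97000
D_3 = 127020.92370
D_4 = 153695.31768
Terminal value at year 4: TV = D_4×(1+g_2)/(r−g_2) = 155847.05212/0.11 = 1416791.38295
P_0 = D_1/(1+r)^1 + D_2/(1+r)^2 + D_3/(1+r)^3 + D_4/(1+r)^4 + TV/(1+r)^4
    = 77185.94306 + 83091.62910 + 89449.17367 + 96293.14959 + 887647.76078 = 1233667.65620

€1233667.66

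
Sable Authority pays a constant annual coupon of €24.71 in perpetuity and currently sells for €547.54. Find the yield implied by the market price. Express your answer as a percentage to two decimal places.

P = C/r ⇒ r = C/P = €24.71/€547.54 = 0.045129

4.51%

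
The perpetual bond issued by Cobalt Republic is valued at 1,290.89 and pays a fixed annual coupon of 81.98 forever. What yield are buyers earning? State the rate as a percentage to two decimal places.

6.35%

P = C/r ⇒ r = C/P = 81.98/1,290.89 = 0.063507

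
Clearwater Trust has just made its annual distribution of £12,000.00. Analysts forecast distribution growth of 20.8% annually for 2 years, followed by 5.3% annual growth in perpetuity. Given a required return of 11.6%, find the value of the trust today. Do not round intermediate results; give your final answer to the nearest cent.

D_1 = 14496.00000
D_2 = 17511.16800
Terminal value at year 2: TV = D_2×(1+g_2)/(r−g_2) = 18439.25990/0.063 = 292686.66514
P_0 = D_1/(1+r)^1 + D_2/(1+r)^2 + TV/(1+r)^2
    = 12989.24731 + 14060.04548 + 235003.61726 = 262052.91005

£262052.91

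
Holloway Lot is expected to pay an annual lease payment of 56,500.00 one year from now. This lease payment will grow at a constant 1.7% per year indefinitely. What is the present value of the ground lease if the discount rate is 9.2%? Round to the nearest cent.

Growing perpetuity: P = D₁ / (r − g) = 56,500.0000 / (0.092 − 0.017) = 753,333.33

753333.33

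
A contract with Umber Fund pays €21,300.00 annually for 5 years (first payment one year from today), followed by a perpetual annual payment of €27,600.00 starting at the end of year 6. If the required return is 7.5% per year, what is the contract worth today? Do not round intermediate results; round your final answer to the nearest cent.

PV of 5-year annuity: €21,300.00 × [1 − (1+0.075)^−5] / 0.075 = 86177.34841
Perpetuity value at year 5: €27,600.00 / 0.075 = 368000.00000
PV of perpetuity: 368000.00000 / (1+0.075)^5 = 256333.57670
Total PV = 86177.34841 + 256333.57670 = 342510.92512

€342510.93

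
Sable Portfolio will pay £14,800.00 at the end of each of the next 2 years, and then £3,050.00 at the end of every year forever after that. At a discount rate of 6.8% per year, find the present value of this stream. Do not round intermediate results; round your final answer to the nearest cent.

PV of 2-year annuity: £14,800.00 × [1 − (1+0.068)^−2] / 0.068 = 26833.03174
Perpetuity value at year 2: £3,050.00 / 0.068 = 44852.94118
PV of perpetuity: 44852.94118 / (1+0.068)^2 = 39323.16099
Total PV = 26833.03174 + 39323.16099 = 66156.19273

£66156.19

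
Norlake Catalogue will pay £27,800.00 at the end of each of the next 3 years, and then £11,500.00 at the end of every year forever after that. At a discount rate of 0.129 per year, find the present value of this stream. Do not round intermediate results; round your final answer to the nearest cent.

£127699.52

PV of 3-year annuity: £27,800.00 × [1 − (1+0.129)^−3] / 0.129 = 65751.65923
Perpetuity value at year 3: £11,500.00 / 0.129 = 89147.28682
PV of perpetuity: 89147.28682 / (1+0.129)^3 = 61947.85944
Total PV = 65751.65923 + 61947.85944 = 127699.51867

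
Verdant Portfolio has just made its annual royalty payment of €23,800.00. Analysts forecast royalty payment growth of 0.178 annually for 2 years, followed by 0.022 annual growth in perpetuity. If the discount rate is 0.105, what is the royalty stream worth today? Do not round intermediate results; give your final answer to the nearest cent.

€385475.66

D_1 = 28036.40000
D_2 = 33026.87920
Terminal value at year 2: TV = D_2×(1+g_2)/(r−g_2) = 33753.47054/0.083 = 406668.31979
P_0 = D_1/(1+r)^1 + D_2/(1+r)^2 + TV/(1+r)^2
    = 25372.30769 + 27048.48730 + 333054.86766 = 385475.66265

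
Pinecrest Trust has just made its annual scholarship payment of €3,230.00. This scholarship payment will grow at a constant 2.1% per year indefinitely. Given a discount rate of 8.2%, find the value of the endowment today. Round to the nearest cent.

D₁ = D₀ × (1 + g) = €3,230.00 × 1.021 = €3,297.8300
Growing perpetuity: P = D₁ / (r − g) = €3,297.8300 / (0.082 − 0.021) = €54,062.79

€54062.79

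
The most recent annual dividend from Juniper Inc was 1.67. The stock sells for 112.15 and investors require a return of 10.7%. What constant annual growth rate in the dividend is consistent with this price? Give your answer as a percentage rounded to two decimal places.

9.08%

P = D₀(1+g)/(r−g) ⇒ P(r−g) = D₀(1+g) ⇒ g(P+D₀) = P·r − D₀
g = (P·r − D₀)/(P + D₀) = (112.15×0.107 − 1.67) / (112.15 + 1.67) = 0.090758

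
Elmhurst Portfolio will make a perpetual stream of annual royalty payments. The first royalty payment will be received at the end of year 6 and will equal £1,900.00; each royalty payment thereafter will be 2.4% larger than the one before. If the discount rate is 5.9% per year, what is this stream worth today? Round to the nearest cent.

£40757.33

Value at end of year 5: C₁ / (r − g) = £1,900.00 / (0.059 − 0.024) = £54,285.7143
Discount to today: PV = £54,285.7143 / (1 + 0.059)^5 = £54,285.7143 / 1.331925 = £40,757.33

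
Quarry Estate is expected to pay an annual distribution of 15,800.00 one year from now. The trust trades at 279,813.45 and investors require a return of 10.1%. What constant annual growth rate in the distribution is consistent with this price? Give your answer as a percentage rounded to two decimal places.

P = D₁/(r−g) ⇒ g = r − D₁/P = 0.101 − 15,800.00/279,813.45 = 0.044534

4.45%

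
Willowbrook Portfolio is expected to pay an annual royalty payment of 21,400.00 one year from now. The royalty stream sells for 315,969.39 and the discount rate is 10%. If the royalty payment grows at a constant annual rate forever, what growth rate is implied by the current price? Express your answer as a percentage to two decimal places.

3.23%

P = D₁/(r−g) ⇒ g = r − D₁/P = 0.1 − 21,400.00/315,969.39 = 0.032272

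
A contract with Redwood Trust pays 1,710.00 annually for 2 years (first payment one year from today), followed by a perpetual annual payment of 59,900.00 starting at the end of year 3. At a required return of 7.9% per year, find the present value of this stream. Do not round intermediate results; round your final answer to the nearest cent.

654317.22

PV of 2-year annuity: 1,710.00 × [1 − (1+0.079)^−2] / 0.079 = 3053.56881
Perpetuity value at year 2: 59,900.00 / 0.079 = 758227.84810
PV of perpetuity: 758227.84810 / (1+0.079)^2 = 651263.65426
Total PV = 3053.56881 + 651263.65426 = 654317.22307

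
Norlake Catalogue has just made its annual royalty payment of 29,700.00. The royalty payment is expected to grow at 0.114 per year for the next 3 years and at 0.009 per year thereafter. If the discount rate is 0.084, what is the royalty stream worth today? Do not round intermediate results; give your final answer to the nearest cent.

D_1 = 33085.80000
D_2 = 36857.58120
D_3 = 41059.34546
Terminal value at year 3: TV = D_3×(1+g_2)/(r−g_2) = 41428.87957/0.075 = 552385.06088
P_0 = D_1/(1+r)^1 + D_2/(1+r)^2 + D_3/(1+r)^3 + TV/(1+r)^3
    = 30521.95572 + 31366.65929 + 32234.74027 + 433664.70574 = 527788.06101

527788.06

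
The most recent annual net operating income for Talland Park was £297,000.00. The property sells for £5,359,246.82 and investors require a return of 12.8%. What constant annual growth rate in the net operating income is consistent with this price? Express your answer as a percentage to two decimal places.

6.88%

P = D₀(1+g)/(r−g) ⇒ P(r−g) = D₀(1+g) ⇒ g(P+D₀) = P·r − D₀
g = (P·r − D₀)/(P + D₀) = (£5,359,246.82×0.128 − £297,000.00) / (£5,359,246.82 + £297,000.00) = 0.068771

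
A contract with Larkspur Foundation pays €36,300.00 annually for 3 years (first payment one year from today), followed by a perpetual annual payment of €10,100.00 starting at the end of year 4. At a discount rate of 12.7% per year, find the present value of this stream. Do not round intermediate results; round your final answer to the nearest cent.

€141706.25

PV of 3-year annuity: €36,300.00 × [1 − (1+0.127)^−3] / 0.127 = 86148.34045
Perpetuity value at year 3: €10,100.00 / 0.127 = 79527.55906
PV of perpetuity: 79527.55906 / (1+0.127)^3 = 55557.91061
Total PV = 86148.34045 + 55557.91061 = 141706.25106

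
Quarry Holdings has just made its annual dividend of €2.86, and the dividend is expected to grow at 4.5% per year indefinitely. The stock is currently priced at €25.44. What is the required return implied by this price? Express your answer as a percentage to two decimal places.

D₁ = €2.86 × 1.045 = €2.9887
P = D₁/(r − g) ⇒ r = D₁/P + g = €2.9887/€25.44 + 0.045 = 0.117480 + 0.045 = 0.162480

16.25%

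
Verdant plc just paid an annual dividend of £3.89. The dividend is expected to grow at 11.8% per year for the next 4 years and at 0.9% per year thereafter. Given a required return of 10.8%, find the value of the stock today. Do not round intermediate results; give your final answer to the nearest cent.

D_1 = 4.34902
D_2 = 4.86220
D_3 = 5.43594
D_4 = 6.07739
Terminal value at year 4: TV = D_4×(1+g_2)/(r−g_2) = 6.13208/0.099 = 61.94023
P_0 = D_1/(1+r)^1 + D_2/(1+r)^2 + D_3/(1+r)^3 + D_4/(1+r)^4 + TV/(1+r)^4
    = 3.92511 + 3.96053 + 3.99628 + 4.03235 + 41.09734 = 57.01161

£57.01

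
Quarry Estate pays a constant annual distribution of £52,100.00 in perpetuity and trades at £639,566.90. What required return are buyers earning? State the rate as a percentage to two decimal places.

P = C/r ⇒ r = C/P = £52,100.00/£639,566.90 = 0.081461

8.15%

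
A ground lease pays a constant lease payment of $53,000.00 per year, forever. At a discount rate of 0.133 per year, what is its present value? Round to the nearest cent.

$398496.24

Level perpetuity: PV = C / r = $53,000.00 / 0.133 = $398,496.24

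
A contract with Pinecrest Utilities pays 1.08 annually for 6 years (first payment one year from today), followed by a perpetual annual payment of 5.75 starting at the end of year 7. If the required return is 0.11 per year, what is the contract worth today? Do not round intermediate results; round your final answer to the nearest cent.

PV of 6-year annuity: 1.08 × [1 − (1+0.11)^−6] / 0.11 = 4.56898
Perpetuity value at year 6: 5.75 / 0.11 = 52.27273
PV of perpetuity: 52.27273 / (1+0.11)^6 = 27.94713
Total PV = 4.56898 + 27.94713 = 32.51612

32.52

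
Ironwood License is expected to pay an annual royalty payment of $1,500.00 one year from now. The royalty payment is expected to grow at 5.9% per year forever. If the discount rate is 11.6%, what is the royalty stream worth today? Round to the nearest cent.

$26315.79

Growing perpetuity: P = D₁ / (r − g) = $1,500.0000 / (0.116 − 0.059) = $26,315.79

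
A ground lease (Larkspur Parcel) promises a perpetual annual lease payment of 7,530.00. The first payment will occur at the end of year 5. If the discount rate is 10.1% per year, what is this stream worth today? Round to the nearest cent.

Value at end of year 4: C / r = 7,530.00 / 0.101 = 74,554.4554
Discount to today: PV = 74,554.4554 / (1 + 0.101)^4 = 74,554.4554 / 1.469431 = 50,736.95

50736.95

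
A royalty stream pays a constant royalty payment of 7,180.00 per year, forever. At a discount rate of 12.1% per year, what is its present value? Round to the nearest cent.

59338.84

Level perpetuity: PV = C / r = 7,180.00 / 0.121 = 59,338.84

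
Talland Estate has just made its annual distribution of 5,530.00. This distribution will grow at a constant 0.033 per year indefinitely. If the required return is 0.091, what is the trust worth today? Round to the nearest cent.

98491.21

D₁ = D₀ × (1 + g) = 5,530.00 × 1.033 = 5,712.4900
Growing perpetuity: P = D₁ / (r − g) = 5,712.4900 / (0.091 − 0.033) = 98,491.21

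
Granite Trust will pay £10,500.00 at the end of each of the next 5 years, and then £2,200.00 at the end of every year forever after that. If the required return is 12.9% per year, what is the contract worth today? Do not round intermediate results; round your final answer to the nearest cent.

£46318.65

PV of 5-year annuity: £10,500.00 × [1 − (1+0.129)^−5] / 0.129 = 37021.21600
Perpetuity value at year 5: £2,200.00 / 0.129 = 17054.26357
PV of perpetuity: 17054.26357 / (1+0.129)^5 = 9297.43736
Total PV = 37021.21600 + 9297.43736 = 46318.65336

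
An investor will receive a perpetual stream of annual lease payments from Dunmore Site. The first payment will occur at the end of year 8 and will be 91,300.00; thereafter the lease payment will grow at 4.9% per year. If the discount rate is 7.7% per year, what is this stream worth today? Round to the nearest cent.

Value at end of year 7: C₁ / (r − g) = 91,300.00 / (0.077 − 0.049) = 3,260,714.2857
Discount to today: PV = 3,260,714.2857 / (1 + 0.077)^7 = 3,260,714.2857 / 1.680776 = 1,940,004.88

1940004.88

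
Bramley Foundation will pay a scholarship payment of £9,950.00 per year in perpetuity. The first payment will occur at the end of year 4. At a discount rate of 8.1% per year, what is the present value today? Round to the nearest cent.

£97243.59

Value at end of year 3: C / r = £9,950.00 / 0.081 = £122,839.5062
Discount to today: PV = £122,839.5062 / (1 + 0.081)^3 = £122,839.5062 / 1.263214 = £97,243.59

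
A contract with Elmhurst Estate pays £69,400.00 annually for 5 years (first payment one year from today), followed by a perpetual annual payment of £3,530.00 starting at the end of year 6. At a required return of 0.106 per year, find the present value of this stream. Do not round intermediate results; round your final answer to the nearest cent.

£279220.25

PV of 5-year annuity: £69,400.00 × [1 − (1+0.106)^−5] / 0.106 = 259097.22551
Perpetuity value at year 5: £3,530.00 / 0.106 = 33301.88679
PV of perpetuity: 33301.88679 / (1+0.106)^5 = 20123.02215
Total PV = 259097.22551 + 20123.02215 = 279220.24766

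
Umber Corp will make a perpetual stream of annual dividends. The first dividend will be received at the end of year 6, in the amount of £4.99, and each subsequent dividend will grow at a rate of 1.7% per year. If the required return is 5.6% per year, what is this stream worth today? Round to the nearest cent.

£97.44

Value at end of year 5: C₁ / (r − g) = £4.99 / (0.056 − 0.017) = £127.9487
Discount to today: PV = £127.9487 / (1 + 0.056)^5 = £127.9487 / 1.313166 = £97.44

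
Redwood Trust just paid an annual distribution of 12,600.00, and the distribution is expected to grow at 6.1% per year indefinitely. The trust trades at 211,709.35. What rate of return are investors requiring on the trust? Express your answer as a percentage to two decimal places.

12.41%

D₁ = 12,600.00 × 1.061 = 13,368.6000
P = D₁/(r − g) ⇒ r = D₁/P + g = 13,368.6000/211,709.35 + 0.061 = 0.063146 + 0.061 = 0.124146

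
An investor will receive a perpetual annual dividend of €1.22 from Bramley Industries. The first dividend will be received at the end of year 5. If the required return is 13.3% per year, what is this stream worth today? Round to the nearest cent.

€5.57

Value at end of year 4: C / r = €1.22 / 0.133 = €9.1729
Discount to today: PV = €9.1729 / (1 + 0.133)^4 = €9.1729 / 1.647857 = €5.57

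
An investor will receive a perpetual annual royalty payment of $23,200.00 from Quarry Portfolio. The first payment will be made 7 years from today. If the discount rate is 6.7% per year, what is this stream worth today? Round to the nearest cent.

Value at end of year 6: C / r = $23,200.00 / 0.067 = $346,268.6567
Discount to today: PV = $346,268.6567 / (1 + 0.067)^6 = $346,268.6567 / 1.475661 = $234,653.30

$234653.30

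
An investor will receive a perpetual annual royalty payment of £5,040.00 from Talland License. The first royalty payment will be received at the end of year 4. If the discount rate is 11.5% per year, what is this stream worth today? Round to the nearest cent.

£31616.09

Value at end of year 3: C / r = £5,040.00 / 0.115 = £43,826.0870
Discount to today: PV = £43,826.0870 / (1 + 0.115)^3 = £43,826.0870 / 1.386196 = £31,616.09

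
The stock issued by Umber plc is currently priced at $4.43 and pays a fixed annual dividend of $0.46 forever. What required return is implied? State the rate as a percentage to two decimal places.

P = C/r ⇒ r = C/P = $0.46/$4.43 = 0.103837

10.38%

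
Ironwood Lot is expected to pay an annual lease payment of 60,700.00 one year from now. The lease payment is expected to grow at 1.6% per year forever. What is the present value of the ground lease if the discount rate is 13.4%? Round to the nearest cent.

Growing perpetuity: P = D₁ / (r − g) = 60,700.0000 / (0.134 − 0.016) = 514,406.78

514406.78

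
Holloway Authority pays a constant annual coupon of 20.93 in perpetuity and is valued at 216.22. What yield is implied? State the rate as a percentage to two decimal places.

9.68%

P = C/r ⇒ r = C/P = 20.93/216.22 = 0.096800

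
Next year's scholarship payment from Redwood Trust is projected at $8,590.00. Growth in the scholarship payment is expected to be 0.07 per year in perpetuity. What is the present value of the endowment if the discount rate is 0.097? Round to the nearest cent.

$318148.15

Growing perpetuity: P = D₁ / (r − g) = $8,590.0000 / (0.097 − 0.07) = $318,148.15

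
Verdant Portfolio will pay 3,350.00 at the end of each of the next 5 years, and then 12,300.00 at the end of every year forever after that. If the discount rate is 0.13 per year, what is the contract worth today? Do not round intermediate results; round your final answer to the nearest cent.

PV of 5-year annuity: 3,350.00 × [1 − (1+0.13)^−5] / 0.13 = 11782.72473
Perpetuity value at year 5: 12,300.00 / 0.13 = 94615.38462
PV of perpetuity: 94615.38462 / (1+0.13)^5 = 51353.44010
Total PV = 11782.72473 + 51353.44010 = 63136.16482

63136.16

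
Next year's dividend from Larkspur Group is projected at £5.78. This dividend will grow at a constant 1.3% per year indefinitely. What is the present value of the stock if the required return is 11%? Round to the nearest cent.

£59.59

Growing perpetuity: P = D₁ / (r − g) = £5.7800 / (0.11 − 0.013) = £59.59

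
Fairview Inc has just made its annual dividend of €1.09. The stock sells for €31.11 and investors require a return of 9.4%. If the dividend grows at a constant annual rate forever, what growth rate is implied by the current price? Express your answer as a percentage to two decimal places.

P = D₀(1+g)/(r−g) ⇒ P(r−g) = D₀(1+g) ⇒ g(P+D₀) = P·r − D₀
g = (P·r − D₀)/(P + D₀) = (€31.11×0.094 − €1.09) / (€31.11 + €1.09) = 0.056967

5.70%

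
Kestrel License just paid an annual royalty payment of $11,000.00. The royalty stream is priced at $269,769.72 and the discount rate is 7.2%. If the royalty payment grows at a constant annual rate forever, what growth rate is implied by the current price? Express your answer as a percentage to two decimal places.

P = D₀(1+g)/(r−g) ⇒ P(r−g) = D₀(1+g) ⇒ g(P+D₀) = P·r − D₀
g = (P·r − D₀)/(P + D₀) = ($269,769.72×0.072 − $11,000.00) / ($269,769.72 + $11,000.00) = 0.030001

3.00%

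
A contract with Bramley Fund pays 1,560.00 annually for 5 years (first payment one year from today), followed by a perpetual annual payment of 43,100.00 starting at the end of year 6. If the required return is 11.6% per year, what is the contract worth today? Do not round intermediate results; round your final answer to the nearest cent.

PV of 5-year annuity: 1,560.00 × [1 − (1+0.116)^−5] / 0.116 = 5679.62442
Perpetuity value at year 5: 43,100.00 / 0.116 = 371551.72414
PV of perpetuity: 371551.72414 / (1+0.116)^5 = 214633.89553
Total PV = 5679.62442 + 214633.89553 = 220313.51995

220313.52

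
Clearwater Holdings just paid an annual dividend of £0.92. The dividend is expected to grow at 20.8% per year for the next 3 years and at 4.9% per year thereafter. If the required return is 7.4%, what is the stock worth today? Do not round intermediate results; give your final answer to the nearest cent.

£58.44

D_1 = 1.11136
D_2 = 1.34252
D_3 = 1.62177
Terminal value at year 3: TV = D_3×(1+g_2)/(r−g_2) = 1.70123/0.025 = 68.04937
P_0 = D_1/(1+r)^1 + D_2/(1+r)^2 + D_3/(1+r)^3 + TV/(1+r)^3
    = 1.03479 + 1.16389 + 1.30911 + 54.93021 = 58.43800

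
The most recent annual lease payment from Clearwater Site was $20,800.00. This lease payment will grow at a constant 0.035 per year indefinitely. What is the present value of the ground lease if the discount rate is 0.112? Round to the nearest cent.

D₁ = D₀ × (1 + g) = $20,800.00 × 1.035 = $21,528.0000
Growing perpetuity: P = D₁ / (r − g) = $21,528.0000 / (0.112 − 0.035) = $279,584.42

$279584.42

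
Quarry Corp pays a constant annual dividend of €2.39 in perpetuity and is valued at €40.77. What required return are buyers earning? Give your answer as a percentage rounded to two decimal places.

P = C/r ⇒ r = C/P = €2.39/€40.77 = 0.058622

5.86%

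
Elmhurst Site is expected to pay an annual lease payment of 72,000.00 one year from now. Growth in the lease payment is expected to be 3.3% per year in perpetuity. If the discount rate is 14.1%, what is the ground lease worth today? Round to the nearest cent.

666666.67

Growing perpetuity: P = D₁ / (r − g) = 72,000.0000 / (0.141 − 0.033) = 666,666.67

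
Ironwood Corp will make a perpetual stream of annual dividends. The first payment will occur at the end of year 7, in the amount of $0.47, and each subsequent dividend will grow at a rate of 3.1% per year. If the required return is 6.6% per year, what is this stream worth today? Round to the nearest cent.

$9.15

Value at end of year 6: C₁ / (r − g) = $0.47 / (0.066 − 0.031) = $13.4286
Discount to today: PV = $13.4286 / (1 + 0.066)^6 = $13.4286 / 1.467382 = $9.15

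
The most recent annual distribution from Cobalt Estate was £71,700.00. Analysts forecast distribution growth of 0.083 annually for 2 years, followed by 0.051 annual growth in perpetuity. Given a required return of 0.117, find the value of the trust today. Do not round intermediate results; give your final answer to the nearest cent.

D_1 = 77651.10000
D_2 = 84096.14130
Terminal value at year 2: TV = D_2×(1+g_2)/(r−g_2) = 88385.04451/0.066 = 1339167.34100
P_0 = D_1/(1+r)^1 + D_2/(1+r)^2 + TV/(1+r)^2
    = 69517.54700 + 67401.52498 + 1073318.22354 = 1210237.29552

£1210237.30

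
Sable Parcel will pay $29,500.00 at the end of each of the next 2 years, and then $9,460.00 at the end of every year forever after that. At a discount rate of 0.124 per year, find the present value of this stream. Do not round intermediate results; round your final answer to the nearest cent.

PV of 2-year annuity: $29,500.00 × [1 − (1+0.124)^−2] / 0.124 = 49595.68648
Perpetuity value at year 2: $9,460.00 / 0.124 = 76290.32258
PV of perpetuity: 76290.32258 / (1+0.124)^2 = 60386.07871
Total PV = 49595.68648 + 60386.07871 = 109981.76519

$109981.77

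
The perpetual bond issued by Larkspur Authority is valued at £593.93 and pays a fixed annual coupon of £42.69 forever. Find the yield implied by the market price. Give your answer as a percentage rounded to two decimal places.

7.19%

P = C/r ⇒ r = C/P = £42.69/£593.93 = 0.071877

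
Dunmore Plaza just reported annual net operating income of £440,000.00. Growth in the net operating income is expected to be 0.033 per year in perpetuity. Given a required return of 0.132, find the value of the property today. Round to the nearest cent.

D₁ = D₀ × (1 + g) = £440,000.00 × 1.033 = £454,520.0000
Growing perpetuity: P = D₁ / (r − g) = £454,520.0000 / (0.132 − 0.033) = £4,591,111.11

£4591111.11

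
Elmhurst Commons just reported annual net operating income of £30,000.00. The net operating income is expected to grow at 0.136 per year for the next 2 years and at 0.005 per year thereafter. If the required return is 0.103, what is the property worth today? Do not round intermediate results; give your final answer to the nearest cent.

D_1 = 34080.00000
D_2 = 38714.88000
Terminal value at year 2: TV = D_2×(1+g_2)/(r−g_2) = 38908.45440/0.098 = 397025.04490
P_0 = D_1/(1+r)^1 + D_2/(1+r)^2 + TV/(1+r)^2
    = 30897.55213 + 31821.95759 + 326337.42221 = 389056.93193

£389056.93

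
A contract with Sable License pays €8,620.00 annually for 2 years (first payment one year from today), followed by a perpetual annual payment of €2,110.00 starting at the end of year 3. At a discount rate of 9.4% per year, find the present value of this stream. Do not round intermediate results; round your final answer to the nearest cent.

€33836.79

PV of 2-year annuity: €8,620.00 × [1 − (1+0.094)^−2] / 0.094 = 15081.66532
Perpetuity value at year 2: €2,110.00 / 0.094 = 22446.80851
PV of perpetuity: 22446.80851 / (1+0.094)^2 = 18755.12477
Total PV = 15081.66532 + 18755.12477 = 33836.79010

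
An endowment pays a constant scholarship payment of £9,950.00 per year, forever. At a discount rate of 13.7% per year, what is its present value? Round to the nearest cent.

Level perpetuity: PV = C / r = £9,950.00 / 0.137 = £72,627.74

£72627.74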